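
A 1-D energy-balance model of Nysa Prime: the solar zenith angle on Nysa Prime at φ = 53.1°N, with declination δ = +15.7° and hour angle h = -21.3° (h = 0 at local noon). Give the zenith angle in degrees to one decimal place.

cos θ_z = sin φ sin δ + cos φ cos δ cos h = 0.216395 + 0.538536 = 0.754931.
θ_z = arccos(0.754931) = 41.0°.

θ_z = 41.0°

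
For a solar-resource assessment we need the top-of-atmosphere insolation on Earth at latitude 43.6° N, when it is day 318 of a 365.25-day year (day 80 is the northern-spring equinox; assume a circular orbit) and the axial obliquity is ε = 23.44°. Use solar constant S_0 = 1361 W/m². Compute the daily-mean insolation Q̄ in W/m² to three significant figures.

Q̄ ≈ 161 W/m²

Solar longitude: L_s = 360° × (318 − 80)/365.25 = 234.579°.
sin δ = sin 23.44° × sin 234.579° = -0.32416, so δ = -18.915°.
cos h₀ = −tan(+43.6°) tan(-18.915°) = 0.3263, h₀ = 1.2384 rad.
Bracket: h₀ sin ϕ sin δ + cos ϕ cos δ sin h₀ = 1.2384×0.68962×-0.32416 + 0.72417×0.94600×0.94526 = -0.276841 + 0.647564 = 0.370723.
Q̄ = (S_0/π) × [bracket] = (1361/π) × 0.370723 = 160.6 W/m².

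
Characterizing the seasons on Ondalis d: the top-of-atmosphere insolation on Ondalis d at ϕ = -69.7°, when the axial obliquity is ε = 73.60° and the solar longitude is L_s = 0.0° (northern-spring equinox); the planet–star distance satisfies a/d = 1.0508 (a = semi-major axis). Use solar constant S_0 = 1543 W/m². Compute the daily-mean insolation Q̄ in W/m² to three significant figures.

Solar declination: sin δ = sin ε · sin L_s = sin 73.60° × sin 0.0° = 0.00000, so δ = +0.000°.
cos h₀ = −tan(-69.7°) tan(+0.000°) = 0.0000, h₀ = 1.5708 rad.
Bracket: h₀ sin ϕ sin δ + cos ϕ cos δ sin h₀ = 1.5708×-0.93789×0.00000 + 0.34694×1.00000×1.00000 = -0.000000 + 0.346940 = 0.346940.
Inverse-square distance factor (a/d)² = 1.0508² = 1.104181.
Q̄ = (S_0/π) × 1.104181 × [bracket] = (1543/π) × 1.104181 × 0.346940 = 188.2 W/m².

Q̄ ≈ 188 W/m²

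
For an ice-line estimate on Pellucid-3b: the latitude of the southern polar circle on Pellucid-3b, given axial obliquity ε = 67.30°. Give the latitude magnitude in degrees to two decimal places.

The polar circle is the lowest latitude that experiences at least one full rotation of continuous darkness at the northern-summer solstice; it lies at |φ| = 90° − ε = 90° − 67.30° = 22.70°.

22.70°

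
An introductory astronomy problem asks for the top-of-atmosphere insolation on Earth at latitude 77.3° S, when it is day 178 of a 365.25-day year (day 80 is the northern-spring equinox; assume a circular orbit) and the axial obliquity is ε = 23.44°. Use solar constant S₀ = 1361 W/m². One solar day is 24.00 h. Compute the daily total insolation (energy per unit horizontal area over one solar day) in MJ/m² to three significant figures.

Solar longitude: λ_s = 360° × (178 − 80)/365.25 = 96.591°.
sin δ = sin 23.44° × sin 96.591° = 0.39516, so δ = +23.276°.
cos H₀ = −tan(-77.3°) tan(+23.276°) = 1.9088 ≥ 1 ⇒ polar night, H₀ = 0 and Q̄ = 0.
Daily total = Q̄ × 24.00 h × 3600 s/h = 0.00 MJ/m².

0.00 MJ/m²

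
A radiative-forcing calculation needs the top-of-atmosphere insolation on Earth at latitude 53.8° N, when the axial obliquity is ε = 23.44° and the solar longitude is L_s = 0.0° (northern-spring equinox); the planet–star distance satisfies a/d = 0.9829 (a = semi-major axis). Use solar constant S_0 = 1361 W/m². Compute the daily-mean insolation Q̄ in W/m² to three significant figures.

Q̄ ≈ 247 W/m²

Solar declination: sin δ = sin ε · sin L_s = sin 23.44° × sin 0.0° = 0.00000, so δ = +0.000°.
cos h₀ = −tan(+53.8°) tan(+0.000°) = -0.0000, h₀ = 1.5708 rad.
Bracket: h₀ sin ϕ sin δ + cos ϕ cos δ sin h₀ = 1.5708×0.80696×0.00000 + 0.59061×1.00000×1.00000 = 0.000000 + 0.590610 = 0.590610.
Inverse-square distance factor (a/d)² = 0.9829² = 0.966092.
Q̄ = (S_0/π) × 0.966092 × [bracket] = (1361/π) × 0.966092 × 0.590610 = 247.2 W/m².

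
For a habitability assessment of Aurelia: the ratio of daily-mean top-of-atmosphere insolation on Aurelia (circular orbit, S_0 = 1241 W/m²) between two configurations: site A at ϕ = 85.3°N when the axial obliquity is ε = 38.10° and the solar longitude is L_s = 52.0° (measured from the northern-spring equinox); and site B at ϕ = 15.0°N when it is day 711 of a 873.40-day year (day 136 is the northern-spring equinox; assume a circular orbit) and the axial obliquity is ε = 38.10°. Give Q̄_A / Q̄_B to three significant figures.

Q̄_A / Q̄_B ≈ 2.43

— Configuration A (ϕ=+85.3°):
Solar declination: sin δ = sin ε · sin L_s = sin 38.10° × sin 52.0° = 0.48623, so δ = +29.093°.
cos h₀ = −tan(+85.3°) tan(+29.093°) = -6.7681 ≤ −1 ⇒ polar day, h₀ = π.
Bracket: h₀ sin ϕ sin δ + cos ϕ cos δ sin h₀ = 3.1416×0.99664×0.48623 + 0.08194×0.87383×0.00000 = 1.522408 + 0.000000 = 1.522408.
Q̄ = (S_0/π) × [bracket] = (1241/π) × 1.522408 = 601.39 W/m².
— Configuration B (ϕ=+15.0°):
Solar longitude: L_s = 360° × (711 − 136)/873.40 = 237.005°.
sin δ = sin 38.10° × sin 237.005° = -0.51752, so δ = -31.166°.
cos h₀ = −tan(+15.0°) tan(-31.166°) = 0.1621, h₀ = 1.4080 rad.
Bracket: h₀ sin ϕ sin δ + cos ϕ cos δ sin h₀ = 1.4080×0.25882×-0.51752 + 0.96593×0.85567×0.98678 = -0.188594 + 0.815591 = 0.626997.
Q̄ = (S_0/π) × [bracket] = (1241/π) × 0.626997 = 247.68 W/m².
Ratio Q̄_A / Q̄_B = 601.39 / 247.68 = 2.428.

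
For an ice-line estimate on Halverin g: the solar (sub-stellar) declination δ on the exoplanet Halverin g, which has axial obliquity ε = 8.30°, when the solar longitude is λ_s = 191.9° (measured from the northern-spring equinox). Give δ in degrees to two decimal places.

δ = -1.71°

sin δ = sin ε · sin λ_s = sin 8.30° × sin 191.9° = -0.029767.
δ = arcsin(-0.029767) = -1.71°.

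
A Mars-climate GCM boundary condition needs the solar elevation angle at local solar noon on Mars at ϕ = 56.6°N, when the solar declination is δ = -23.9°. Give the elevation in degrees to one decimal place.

At local noon the hour angle is zero, so the zenith angle equals |ϕ − δ| = |+56.6° − (-23.900°)| = 80.500°.
Elevation = 90° − 80.500° = 9.5°.

9.5°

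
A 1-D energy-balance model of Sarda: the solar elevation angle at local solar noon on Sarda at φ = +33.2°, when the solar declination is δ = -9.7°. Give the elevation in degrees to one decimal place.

At local noon the hour angle is zero, so the zenith angle equals |φ − δ| = |+33.2° − (-9.700°)| = 42.900°.
Elevation = 90° − 42.900° = 47.1°.

47.1°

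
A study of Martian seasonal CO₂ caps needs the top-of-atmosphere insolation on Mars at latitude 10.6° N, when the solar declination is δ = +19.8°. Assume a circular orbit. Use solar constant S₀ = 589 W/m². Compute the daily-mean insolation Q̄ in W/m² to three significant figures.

cos H₀ = −tan(+10.6°) tan(+19.800°) = -0.0674, H₀ = 1.6382 rad.
Bracket: H₀ sin φ sin δ + cos φ cos δ sin H₀ = 1.6382×0.18395×0.33874 + 0.98294×0.94088×0.99773 = 0.102078 + 0.922729 = 1.024807.
Q̄ = (S₀/π) × [bracket] = (589/π) × 1.024807 = 192.1 W/m².

Q̄ ≈ 192 W/m²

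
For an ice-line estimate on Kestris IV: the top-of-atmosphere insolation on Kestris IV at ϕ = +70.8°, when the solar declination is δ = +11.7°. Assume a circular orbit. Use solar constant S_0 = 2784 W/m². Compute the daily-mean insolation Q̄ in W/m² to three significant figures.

cos h₀ = −tan(+70.8°) tan(+11.700°) = -0.5947, h₀ = 2.2077 rad.
Bracket: h₀ sin ϕ sin δ + cos ϕ cos δ sin h₀ = 2.2077×0.94438×0.20279 + 0.32887×0.97922×0.80396 = 0.422798 + 0.258904 = 0.681702.
Q̄ = (S_0/π) × [bracket] = (2784/π) × 0.681702 = 604.1 W/m².

Q̄ ≈ 604 W/m²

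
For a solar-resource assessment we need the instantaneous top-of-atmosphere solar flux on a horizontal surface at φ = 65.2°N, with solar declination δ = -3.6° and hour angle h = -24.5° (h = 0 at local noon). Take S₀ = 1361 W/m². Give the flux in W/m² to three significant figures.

cos θ_z = sin φ sin δ + cos φ cos δ cos h = -0.057000 + 0.380932 = 0.323932.
Flux = S₀ · cos θ_z = 1361 × 0.323932 = 440.9 W/m².

441 W/m²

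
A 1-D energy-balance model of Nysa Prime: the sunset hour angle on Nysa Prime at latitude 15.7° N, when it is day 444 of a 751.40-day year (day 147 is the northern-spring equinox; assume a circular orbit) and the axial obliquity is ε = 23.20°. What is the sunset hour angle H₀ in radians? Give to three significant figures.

Solar longitude: λ_s = 360° × (444 − 147)/751.40 = 142.294°.
sin δ = sin 23.20° × sin 142.294° = 0.24094, so δ = +13.942°.
cos H₀ = −tan φ · tan δ = −tan(+15.7°) × tan(+13.942°) = -0.0698, so H₀ = 1.6406 rad = 94.00°.

H₀ = 1.64 rad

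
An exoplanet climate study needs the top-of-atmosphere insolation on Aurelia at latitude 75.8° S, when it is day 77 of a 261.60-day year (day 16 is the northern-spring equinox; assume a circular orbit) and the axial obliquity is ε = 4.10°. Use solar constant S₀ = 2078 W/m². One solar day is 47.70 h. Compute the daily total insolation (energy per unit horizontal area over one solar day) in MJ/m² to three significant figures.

Solar longitude: λ_s = 360° × (77 − 16)/261.60 = 83.945°.
sin δ = sin 4.10° × sin 83.945° = 0.07110, so δ = +4.077°.
cos H₀ = −tan(-75.8°) tan(+4.077°) = 0.2817, H₀ = 1.2852 rad.
Bracket: H₀ sin φ sin δ + cos φ cos δ sin H₀ = 1.2852×-0.96945×0.07110 + 0.24531×0.99747×0.95950 = -0.088586 + 0.234779 = 0.146193.
Q̄ = (S₀/π) × [bracket] = (2078/π) × 0.146193 = 96.699 W/m².
Daily total = Q̄ × 47.70 h × 3600 s/h = 96.699 × 47.70 × 3600 / 10⁶ = 16.61 MJ/m².

16.6 MJ/m²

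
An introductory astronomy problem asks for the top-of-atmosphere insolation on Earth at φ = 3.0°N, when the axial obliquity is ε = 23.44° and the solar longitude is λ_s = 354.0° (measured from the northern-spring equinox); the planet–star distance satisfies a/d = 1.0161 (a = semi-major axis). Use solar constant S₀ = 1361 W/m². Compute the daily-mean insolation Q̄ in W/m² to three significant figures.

Q̄ ≈ 445 W/m²

Solar declination: sin δ = sin ε · sin λ_s = sin 23.44° × sin 354.0° = -0.04158, so δ = -2.383°.
cos H₀ = −tan(+3.0°) tan(-2.383°) = 0.0022, H₀ = 1.5686 rad.
Bracket: H₀ sin φ sin δ + cos φ cos δ sin H₀ = 1.5686×0.05234×-0.04158 + 0.99863×0.99914×1.00000 = -0.003414 + 0.997771 = 0.994357.
Inverse-square distance factor (a/d)² = 1.0161² = 1.032459.
Q̄ = (S₀/π) × 1.032459 × [bracket] = (1361/π) × 1.032459 × 0.994357 = 444.8 W/m².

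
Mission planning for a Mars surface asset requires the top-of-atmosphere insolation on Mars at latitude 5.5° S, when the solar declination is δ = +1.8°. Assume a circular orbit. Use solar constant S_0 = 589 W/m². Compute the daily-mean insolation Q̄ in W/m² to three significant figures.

cos h₀ = −tan(-5.5°) tan(+1.800°) = 0.0030, h₀ = 1.5678 rad.
Bracket: h₀ sin ϕ sin δ + cos ϕ cos δ sin h₀ = 1.5678×-0.09585×0.03141 + 0.99540×0.99951×1.00000 = -0.004720 + 0.994912 = 0.990192.
Q̄ = (S_0/π) × [bracket] = (589/π) × 0.990192 = 185.6 W/m².

Q̄ ≈ 186 W/m²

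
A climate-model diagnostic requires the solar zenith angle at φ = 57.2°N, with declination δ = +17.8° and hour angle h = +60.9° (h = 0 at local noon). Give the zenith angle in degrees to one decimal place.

cos θ_z = sin φ sin δ + cos φ cos δ cos h = 0.256957 + 0.250840 = 0.507797.
θ_z = arccos(0.507797) = 59.5°.

θ_z = 59.5°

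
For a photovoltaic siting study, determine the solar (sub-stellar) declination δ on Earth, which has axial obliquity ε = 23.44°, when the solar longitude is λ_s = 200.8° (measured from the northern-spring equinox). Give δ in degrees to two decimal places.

δ = -8.12°

sin δ = sin ε · sin λ_s = sin 23.44° × sin 200.8° = -0.141257.
δ = arcsin(-0.141257) = -8.12°.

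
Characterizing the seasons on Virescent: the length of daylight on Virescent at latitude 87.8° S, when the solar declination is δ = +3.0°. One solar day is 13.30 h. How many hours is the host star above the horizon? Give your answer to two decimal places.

cos h₀ = −tan ϕ · tan δ = 1.3642 ≥ 1, so the host star never rises (polar night) and h₀ = 0.
Daylight = 2h₀/(2π) × 13.30 h = (0.0000/π) × 13.30 = 0.00 h.

0.00 h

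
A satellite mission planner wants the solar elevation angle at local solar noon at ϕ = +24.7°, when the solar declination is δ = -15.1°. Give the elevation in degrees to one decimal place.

50.2°

At local noon the hour angle is zero, so the zenith angle equals |ϕ − δ| = |+24.7° − (-15.100°)| = 39.800°.
Elevation = 90° − 39.800° = 50.2°.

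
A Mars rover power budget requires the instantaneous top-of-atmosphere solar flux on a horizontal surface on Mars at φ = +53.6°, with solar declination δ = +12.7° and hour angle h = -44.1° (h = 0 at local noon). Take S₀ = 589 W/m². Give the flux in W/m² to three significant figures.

cos θ_z = sin φ sin δ + cos φ cos δ cos h = 0.176953 + 0.415724 = 0.592677.
Flux = S₀ · cos θ_z = 589 × 0.592677 = 349.1 W/m².

349 W/m²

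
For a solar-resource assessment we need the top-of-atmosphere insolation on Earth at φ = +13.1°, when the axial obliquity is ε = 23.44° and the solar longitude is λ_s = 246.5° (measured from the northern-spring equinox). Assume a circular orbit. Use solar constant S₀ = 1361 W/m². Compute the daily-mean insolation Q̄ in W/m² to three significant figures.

Solar declination: sin δ = sin ε · sin λ_s = sin 23.44° × sin 246.5° = -0.36480, so δ = -21.395°.
cos H₀ = −tan(+13.1°) tan(-21.395°) = 0.0912, H₀ = 1.4795 rad.
Bracket: H₀ sin φ sin δ + cos φ cos δ sin H₀ = 1.4795×0.22665×-0.36480 + 0.97398×0.93109×0.99584 = -0.122328 + 0.903090 = 0.780762.
Q̄ = (S₀/π) × [bracket] = (1361/π) × 0.780762 = 338.2 W/m².

Q̄ ≈ 338 W/m²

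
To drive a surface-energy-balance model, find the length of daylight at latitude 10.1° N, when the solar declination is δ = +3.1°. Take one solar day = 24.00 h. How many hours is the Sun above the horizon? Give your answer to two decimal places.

cos h₀ = −tan ϕ · tan δ = −tan(+10.1°) × tan(+3.100°) = -0.0096, so h₀ = 1.5804 rad = 90.55°.
Daylight = 2h₀/(2π) × 24.00 h = (1.5804/π) × 24.00 = 12.07 h.

12.07 h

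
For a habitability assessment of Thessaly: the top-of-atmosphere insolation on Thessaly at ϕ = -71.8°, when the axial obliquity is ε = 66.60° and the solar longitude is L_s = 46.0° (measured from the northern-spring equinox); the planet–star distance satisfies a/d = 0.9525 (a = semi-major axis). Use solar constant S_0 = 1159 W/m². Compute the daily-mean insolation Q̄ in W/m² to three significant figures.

Q̄ ≈ 0.00 W/m²

Solar declination: sin δ = sin ε · sin L_s = sin 66.60° × sin 46.0° = 0.66018, so δ = +41.313°.
cos h₀ = −tan(-71.8°) tan(+41.313°) = 2.6733 ≥ 1 ⇒ polar night, h₀ = 0 and Q̄ = 0.
Inverse-square distance factor (a/d)² = 0.9525² = 0.907256.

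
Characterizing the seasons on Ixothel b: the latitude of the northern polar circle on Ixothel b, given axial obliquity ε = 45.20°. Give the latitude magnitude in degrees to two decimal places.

The polar circle is the lowest latitude that experiences at least one full rotation of continuous daylight at the northern-summer solstice; it lies at |ϕ| = 90° − ε = 90° − 45.20° = 44.80°.

44.80°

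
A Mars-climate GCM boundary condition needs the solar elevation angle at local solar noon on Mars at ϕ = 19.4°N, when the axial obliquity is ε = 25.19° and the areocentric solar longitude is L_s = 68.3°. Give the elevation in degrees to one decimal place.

86.1°

sin δ = sin 25.19° × sin 68.3° = 0.39546, so δ = +23.295°.
At local noon the hour angle is zero, so the zenith angle equals |ϕ − δ| = |+19.4° − (+23.295°)| = 3.895°.
Elevation = 90° − 3.895° = 86.1°.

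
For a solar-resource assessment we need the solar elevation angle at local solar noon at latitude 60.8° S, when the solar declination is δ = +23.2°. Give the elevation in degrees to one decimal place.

At local noon the hour angle is zero, so the zenith angle equals |ϕ − δ| = |-60.8° − (+23.200°)| = 84.000°.
Elevation = 90° − 84.000° = 6.0°.

6.0°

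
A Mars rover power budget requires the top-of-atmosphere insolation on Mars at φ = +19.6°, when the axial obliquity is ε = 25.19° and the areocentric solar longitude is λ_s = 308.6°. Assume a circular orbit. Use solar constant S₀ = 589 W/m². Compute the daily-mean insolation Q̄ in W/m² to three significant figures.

sin δ = sin 25.19° × sin 308.6° = -0.33263, so δ = -19.429°.
cos H₀ = −tan(+19.6°) tan(-19.429°) = 0.1256, H₀ = 1.4449 rad.
Bracket: H₀ sin φ sin δ + cos φ cos δ sin H₀ = 1.4449×0.33545×-0.33263 + 0.94206×0.94306×0.99208 = -0.161223 + 0.881383 = 0.720160.
Q̄ = (S₀/π) × [bracket] = (589/π) × 0.720160 = 135.0 W/m².

Q̄ ≈ 135 W/m²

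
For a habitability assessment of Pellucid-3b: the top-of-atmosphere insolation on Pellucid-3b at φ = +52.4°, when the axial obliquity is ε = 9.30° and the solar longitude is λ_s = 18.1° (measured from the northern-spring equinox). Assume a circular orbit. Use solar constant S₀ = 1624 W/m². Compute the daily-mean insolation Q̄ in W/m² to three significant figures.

Q̄ ≈ 348 W/m²

Solar declination: sin δ = sin ε · sin λ_s = sin 9.30° × sin 18.1° = 0.05021, so δ = +2.878°.
cos H₀ = −tan(+52.4°) tan(+2.878°) = -0.0653, H₀ = 1.6361 rad.
Bracket: H₀ sin φ sin δ + cos φ cos δ sin H₀ = 1.6361×0.79229×0.05021 + 0.61015×0.99874×0.99787 = 0.065085 + 0.608083 = 0.673168.
Q̄ = (S₀/π) × [bracket] = (1624/π) × 0.673168 = 348.0 W/m².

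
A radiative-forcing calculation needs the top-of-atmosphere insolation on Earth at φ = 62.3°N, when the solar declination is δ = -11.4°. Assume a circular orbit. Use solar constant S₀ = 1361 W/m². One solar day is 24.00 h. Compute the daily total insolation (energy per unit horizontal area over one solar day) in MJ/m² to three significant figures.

8.04 MJ/m²

cos H₀ = −tan(+62.3°) tan(-11.400°) = 0.3841, H₀ = 1.1766 rad.
Bracket: H₀ sin φ sin δ + cos φ cos δ sin H₀ = 1.1766×0.88539×-0.19766 + 0.46484×0.98027×0.92331 = -0.205912 + 0.420723 = 0.214811.
Q̄ = (S₀/π) × [bracket] = (1361/π) × 0.214811 = 93.060 W/m².
Daily total = Q̄ × 24.00 h × 3600 s/h = 93.060 × 24.00 × 3600 / 10⁶ = 8.040 MJ/m².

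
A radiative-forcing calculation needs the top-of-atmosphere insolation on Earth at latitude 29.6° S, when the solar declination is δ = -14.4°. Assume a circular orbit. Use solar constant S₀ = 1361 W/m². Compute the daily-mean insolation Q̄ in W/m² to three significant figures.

Q̄ ≈ 452 W/m²

cos H₀ = −tan(-29.6°) tan(-14.400°) = -0.1459, H₀ = 1.7172 rad.
Bracket: H₀ sin φ sin δ + cos φ cos δ sin H₀ = 1.7172×-0.49394×-0.24869 + 0.86949×0.96858×0.98931 = 0.210937 + 0.833168 = 1.044105.
Q̄ = (S₀/π) × [bracket] = (1361/π) × 1.044105 = 452.3 W/m².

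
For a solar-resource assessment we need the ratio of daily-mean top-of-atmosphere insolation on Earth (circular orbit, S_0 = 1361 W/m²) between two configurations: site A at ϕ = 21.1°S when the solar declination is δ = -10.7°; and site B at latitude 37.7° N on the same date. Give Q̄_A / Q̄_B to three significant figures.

— Configuration A (ϕ=-21.1°):
cos h₀ = −tan(-21.1°) tan(-10.700°) = -0.0729, h₀ = 1.6438 rad.
Bracket: h₀ sin ϕ sin δ + cos ϕ cos δ sin h₀ = 1.6438×-0.36000×-0.18567 + 0.93295×0.98261×0.99734 = 0.109874 + 0.914288 = 1.024162.
Q̄ = (S_0/π) × [bracket] = (1361/π) × 1.024162 = 443.69 W/m².
— Configuration B (ϕ=+37.7°):
cos h₀ = −tan(+37.7°) tan(-10.700°) = 0.1460, h₀ = 1.4242 rad.
Bracket: h₀ sin ϕ sin δ + cos ϕ cos δ sin h₀ = 1.4242×0.61153×-0.18567 + 0.79122×0.98261×0.98928 = -0.161708 + 0.769126 = 0.607418.
Q̄ = (S_0/π) × [bracket] = (1361/π) × 0.607418 = 263.15 W/m².
Ratio Q̄_A / Q̄_B = 443.69 / 263.15 = 1.686.

Q̄_A / Q̄_B ≈ 1.69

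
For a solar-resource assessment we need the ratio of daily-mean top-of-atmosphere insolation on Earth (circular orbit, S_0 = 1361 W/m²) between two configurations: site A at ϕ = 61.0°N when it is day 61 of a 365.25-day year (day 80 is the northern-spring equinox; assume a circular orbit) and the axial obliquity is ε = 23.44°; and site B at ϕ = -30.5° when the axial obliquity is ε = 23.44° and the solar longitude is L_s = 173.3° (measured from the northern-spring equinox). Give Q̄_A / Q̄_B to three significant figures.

— Configuration A (ϕ=+61.0°):
Solar longitude: L_s = 360° × (61 − 80)/365.25 = -18.727°, i.e. -18.727° + 360° = 341.273°.
sin δ = sin 23.44° × sin 341.273° = -0.12771, so δ = -7.337°.
cos h₀ = −tan(+61.0°) tan(-7.337°) = 0.2323, h₀ = 1.3364 rad.
Bracket: h₀ sin ϕ sin δ + cos ϕ cos δ sin h₀ = 1.3364×0.87462×-0.12771 + 0.48481×0.99181×0.97264 = -0.149273 + 0.467684 = 0.318411.
Q̄ = (S_0/π) × [bracket] = (1361/π) × 0.318411 = 137.94 W/m².
— Configuration B (ϕ=-30.5°):
Solar declination: sin δ = sin ε · sin L_s = sin 23.44° × sin 173.3° = 0.04641, so δ = +2.660°.
cos h₀ = −tan(-30.5°) tan(+2.660°) = 0.0274, h₀ = 1.5434 rad.
Bracket: h₀ sin ϕ sin δ + cos ϕ cos δ sin h₀ = 1.5434×-0.50754×0.04641 + 0.86163×0.99892×0.99963 = -0.036355 + 0.860381 = 0.824026.
Q̄ = (S_0/π) × [bracket] = (1361/π) × 0.824026 = 356.98 W/m².
Ratio Q̄_A / Q̄_B = 137.94 / 356.98 = 0.3864.

Q̄_A / Q̄_B ≈ 0.386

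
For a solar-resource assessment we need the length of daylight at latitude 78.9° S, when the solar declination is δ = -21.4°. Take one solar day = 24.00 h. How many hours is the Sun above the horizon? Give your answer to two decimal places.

24.00 h

Sunrise equation: cos h₀ = −tan ϕ · tan δ = -1.9975 ≤ −1, so the Sun never sets (polar day) and h₀ = π.
Daylight = 2h₀/(2π) × 24.00 h = (3.1416/π) × 24.00 = 24.00 h.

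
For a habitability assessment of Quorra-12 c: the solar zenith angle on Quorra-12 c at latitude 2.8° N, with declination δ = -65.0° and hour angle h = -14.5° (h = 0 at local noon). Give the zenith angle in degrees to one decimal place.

cos θ_z = sin φ sin δ + cos φ cos δ cos h = -0.044273 + 0.408668 = 0.364395.
θ_z = arccos(0.364395) = 68.6°.

θ_z = 68.6°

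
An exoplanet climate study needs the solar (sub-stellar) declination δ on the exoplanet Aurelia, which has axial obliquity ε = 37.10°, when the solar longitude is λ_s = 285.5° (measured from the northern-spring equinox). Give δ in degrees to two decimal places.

sin δ = sin ε · sin λ_s = sin 37.10° × sin 285.5° = -0.581270.
δ = arcsin(-0.581270) = -35.54°.

δ = -35.54°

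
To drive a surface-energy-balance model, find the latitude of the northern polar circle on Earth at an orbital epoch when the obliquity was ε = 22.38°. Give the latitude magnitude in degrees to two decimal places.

The polar circle is the lowest latitude that experiences at least one full rotation of continuous daylight at the northern-summer solstice; it lies at |φ| = 90° − ε = 90° − 22.38° = 67.62°.

67.62°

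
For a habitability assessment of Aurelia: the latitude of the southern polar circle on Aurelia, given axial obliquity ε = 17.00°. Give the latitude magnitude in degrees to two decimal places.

The polar circle is the lowest latitude that experiences at least one full rotation of continuous darkness at the northern-summer solstice; it lies at |φ| = 90° − ε = 90° − 17.00° = 73.00°.

73.00°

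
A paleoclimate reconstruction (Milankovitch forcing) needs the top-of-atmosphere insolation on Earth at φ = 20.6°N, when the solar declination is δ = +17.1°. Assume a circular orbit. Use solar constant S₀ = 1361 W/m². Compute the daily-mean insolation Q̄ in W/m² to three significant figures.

Q̄ ≈ 461 W/m²

cos H₀ = −tan(+20.6°) tan(+17.100°) = -0.1156, H₀ = 1.6867 rad.
Bracket: H₀ sin φ sin δ + cos φ cos δ sin H₀ = 1.6867×0.35184×0.29404 + 0.93606×0.95579×0.99329 = 0.174498 + 0.888674 = 1.063172.
Q̄ = (S₀/π) × [bracket] = (1361/π) × 1.063172 = 460.6 W/m².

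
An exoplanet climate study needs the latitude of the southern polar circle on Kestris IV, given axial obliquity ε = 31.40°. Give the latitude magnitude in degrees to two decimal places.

58.60°

The polar circle is the lowest latitude that experiences at least one full rotation of continuous darkness at the northern-summer solstice; it lies at |φ| = 90° − ε = 90° − 31.40° = 58.60°.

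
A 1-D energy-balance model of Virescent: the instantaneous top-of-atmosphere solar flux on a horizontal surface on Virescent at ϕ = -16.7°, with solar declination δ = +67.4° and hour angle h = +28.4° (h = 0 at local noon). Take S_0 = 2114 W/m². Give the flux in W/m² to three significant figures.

124 W/m²

cos θ_z = sin ϕ sin δ + cos ϕ cos δ cos h = -0.265294 + 0.323787 = 0.058493.
Flux = S_0 · cos θ_z = 2114 × 0.058493 = 123.7 W/m².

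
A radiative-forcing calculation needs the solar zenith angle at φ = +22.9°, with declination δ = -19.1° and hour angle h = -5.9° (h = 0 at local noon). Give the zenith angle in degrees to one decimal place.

cos θ_z = sin φ sin δ + cos φ cos δ cos h = -0.127328 + 0.865862 = 0.738534.
θ_z = arccos(0.738534) = 42.4°.

θ_z = 42.4°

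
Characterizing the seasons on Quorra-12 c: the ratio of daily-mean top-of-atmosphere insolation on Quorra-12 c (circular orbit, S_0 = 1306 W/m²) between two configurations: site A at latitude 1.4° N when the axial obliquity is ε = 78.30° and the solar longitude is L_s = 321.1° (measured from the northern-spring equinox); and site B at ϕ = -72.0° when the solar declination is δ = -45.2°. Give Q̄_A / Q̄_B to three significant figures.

— Configuration A (ϕ=+1.4°):
Solar declination: sin δ = sin ε · sin L_s = sin 78.30° × sin 321.1° = -0.61492, so δ = -37.946°.
cos h₀ = −tan(+1.4°) tan(-37.946°) = 0.0191, h₀ = 1.5517 rad.
Bracket: h₀ sin ϕ sin δ + cos ϕ cos δ sin h₀ = 1.5517×0.02443×-0.61492 + 0.99970×0.78859×0.99982 = -0.023310 + 0.788212 = 0.764902.
Q̄ = (S_0/π) × [bracket] = (1306/π) × 0.764902 = 317.98 W/m².
— Configuration B (ϕ=-72.0°):
cos h₀ = −tan(-72.0°) tan(-45.200°) = -3.0992 ≤ −1 ⇒ polar day, h₀ = π.
Bracket: h₀ sin ϕ sin δ + cos ϕ cos δ sin h₀ = 3.1416×-0.95106×-0.70957 + 0.30902×0.70463×0.00000 = 2.120089 + 0.000000 = 2.120089.
Q̄ = (S_0/π) × [bracket] = (1306/π) × 2.120089 = 881.35 W/m².
Ratio Q̄_A / Q̄_B = 317.98 / 881.35 = 0.3608.

Q̄_A / Q̄_B ≈ 0.361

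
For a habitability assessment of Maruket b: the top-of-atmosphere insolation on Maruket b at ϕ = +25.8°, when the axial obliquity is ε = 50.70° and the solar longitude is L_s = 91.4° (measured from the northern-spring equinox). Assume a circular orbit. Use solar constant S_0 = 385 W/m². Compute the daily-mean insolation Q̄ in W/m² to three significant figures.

Solar declination: sin δ = sin ε · sin L_s = sin 50.70° × sin 91.4° = 0.77361, so δ = +50.679°.
cos h₀ = −tan(+25.8°) tan(+50.679°) = -0.5902, h₀ = 2.2021 rad.
Bracket: h₀ sin ϕ sin δ + cos ϕ cos δ sin h₀ = 2.2021×0.43523×0.77361 + 0.90032×0.63366×0.80727 = 0.741443 + 0.460545 = 1.201988.
Q̄ = (S_0/π) × [bracket] = (385/π) × 1.201988 = 147.3 W/m².

Q̄ ≈ 147 W/m²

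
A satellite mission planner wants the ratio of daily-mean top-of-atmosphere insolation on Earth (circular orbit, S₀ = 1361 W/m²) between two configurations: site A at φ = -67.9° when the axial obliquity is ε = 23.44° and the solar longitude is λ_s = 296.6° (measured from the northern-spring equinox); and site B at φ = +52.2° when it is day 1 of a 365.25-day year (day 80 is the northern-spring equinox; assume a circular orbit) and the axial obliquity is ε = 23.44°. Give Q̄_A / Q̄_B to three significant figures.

— Configuration A (φ=-67.9°):
Solar declination: sin δ = sin ε · sin λ_s = sin 23.44° × sin 296.6° = -0.35568, so δ = -20.835°.
cos H₀ = −tan(-67.9°) tan(-20.835°) = -0.9372, H₀ = 2.7854 rad.
Bracket: H₀ sin φ sin δ + cos φ cos δ sin H₀ = 2.7854×-0.92653×-0.35568 + 0.37622×0.93461×0.34870 = 0.917924 + 0.122610 = 1.040534.
Q̄ = (S₀/π) × [bracket] = (1361/π) × 1.040534 = 450.78 W/m².
— Configuration B (φ=+52.2°):
Solar longitude: λ_s = 360° × (1 − 80)/365.25 = -77.864°, i.e. -77.864° + 360° = 282.136°.
sin δ = sin 23.44° × sin 282.136° = -0.38890, so δ = -22.886°.
cos H₀ = −tan(+52.2°) tan(-22.886°) = 0.5442, H₀ = 0.9954 rad.
Bracket: H₀ sin φ sin δ + cos φ cos δ sin H₀ = 0.9954×0.79016×-0.38890 + 0.61291×0.92128×0.83895 = -0.305880 + 0.473723 = 0.167843.
Q̄ = (S₀/π) × [bracket] = (1361/π) × 0.167843 = 72.713 W/m².
Ratio Q̄_A / Q̄_B = 450.78 / 72.713 = 6.199.

Q̄_A / Q̄_B ≈ 6.20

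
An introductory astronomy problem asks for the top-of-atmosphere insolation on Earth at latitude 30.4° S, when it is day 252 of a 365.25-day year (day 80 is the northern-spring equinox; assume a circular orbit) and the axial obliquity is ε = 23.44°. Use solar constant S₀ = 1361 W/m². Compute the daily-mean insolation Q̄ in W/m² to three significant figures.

Solar longitude: λ_s = 360° × (252 − 80)/365.25 = 169.528°.
sin δ = sin 23.44° × sin 169.528° = 0.07230, so δ = +4.146°.
cos H₀ = −tan(-30.4°) tan(+4.146°) = 0.0425, H₀ = 1.5283 rad.
Bracket: H₀ sin φ sin δ + cos φ cos δ sin H₀ = 1.5283×-0.50603×0.07230 + 0.86251×0.99738×0.99910 = -0.055914 + 0.859476 = 0.803562.
Q̄ = (S₀/π) × [bracket] = (1361/π) × 0.803562 = 348.1 W/m².

Q̄ ≈ 348 W/m²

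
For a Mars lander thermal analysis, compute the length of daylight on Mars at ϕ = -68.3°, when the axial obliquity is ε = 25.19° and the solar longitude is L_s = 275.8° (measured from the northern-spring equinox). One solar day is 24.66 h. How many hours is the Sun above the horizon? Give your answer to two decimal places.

24.66 h

Solar declination: sin δ = sin ε · sin L_s = sin 25.19° × sin 275.8° = -0.42344, so δ = -25.052°.
Sunrise equation: cos h₀ = −tan ϕ · tan δ = -1.1746 ≤ −1, so the Sun never sets (polar day) and h₀ = π.
Daylight = 2h₀/(2π) × 24.66 h = (3.1416/π) × 24.66 = 24.66 h.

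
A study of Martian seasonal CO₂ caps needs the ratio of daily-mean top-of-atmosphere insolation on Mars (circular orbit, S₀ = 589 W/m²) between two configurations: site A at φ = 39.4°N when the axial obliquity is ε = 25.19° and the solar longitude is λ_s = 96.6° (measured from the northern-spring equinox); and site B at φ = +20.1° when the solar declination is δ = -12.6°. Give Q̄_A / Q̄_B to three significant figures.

Q̄_A / Q̄_B ≈ 1.46

— Configuration A (φ=+39.4°):
Solar declination: sin δ = sin ε · sin λ_s = sin 25.19° × sin 96.6° = 0.42280, so δ = +25.012°.
cos H₀ = −tan(+39.4°) tan(+25.012°) = -0.3832, H₀ = 1.9641 rad.
Bracket: H₀ sin φ sin δ + cos φ cos δ sin H₀ = 1.9641×0.63473×0.42280 + 0.77273×0.90622×0.92365 = 0.527093 + 0.646798 = 1.173891.
Q̄ = (S₀/π) × [bracket] = (589/π) × 1.173891 = 220.09 W/m².
— Configuration B (φ=+20.1°):
cos H₀ = −tan(+20.1°) tan(-12.600°) = 0.0818, H₀ = 1.4889 rad.
Bracket: H₀ sin φ sin δ + cos φ cos δ sin H₀ = 1.4889×0.34366×-0.21814 + 0.93909×0.97592×0.99665 = -0.111617 + 0.913407 = 0.801790.
Q̄ = (S₀/π) × [bracket] = (589/π) × 0.801790 = 150.32 W/m².
Ratio Q̄_A / Q̄_B = 220.09 / 150.32 = 1.464.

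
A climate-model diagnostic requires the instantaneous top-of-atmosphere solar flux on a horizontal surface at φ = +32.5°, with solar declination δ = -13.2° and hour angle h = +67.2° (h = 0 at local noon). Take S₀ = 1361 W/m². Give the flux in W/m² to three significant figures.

266 W/m²

cos θ_z = sin φ sin δ + cos φ cos δ cos h = -0.122693 + 0.318192 = 0.195499.
Flux = S₀ · cos θ_z = 1361 × 0.195499 = 266.1 W/m².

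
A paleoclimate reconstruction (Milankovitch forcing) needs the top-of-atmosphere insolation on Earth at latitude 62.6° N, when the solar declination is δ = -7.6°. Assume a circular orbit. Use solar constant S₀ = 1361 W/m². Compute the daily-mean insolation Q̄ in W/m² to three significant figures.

Q̄ ≈ 124 W/m²

cos H₀ = −tan(+62.6°) tan(-7.600°) = 0.2574, H₀ = 1.3105 rad.
Bracket: H₀ sin φ sin δ + cos φ cos δ sin H₀ = 1.3105×0.88782×-0.13226 + 0.46020×0.99122×0.96630 = -0.153883 + 0.440787 = 0.286904.
Q̄ = (S₀/π) × [bracket] = (1361/π) × 0.286904 = 124.3 W/m².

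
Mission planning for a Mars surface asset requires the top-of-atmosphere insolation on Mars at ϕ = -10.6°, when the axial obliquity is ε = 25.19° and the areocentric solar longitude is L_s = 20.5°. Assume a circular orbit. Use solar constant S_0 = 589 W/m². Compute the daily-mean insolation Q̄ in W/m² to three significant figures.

Q̄ ≈ 174 W/m²

sin δ = sin 25.19° × sin 20.5° = 0.14906, so δ = +8.572°.
cos h₀ = −tan(-10.6°) tan(+8.572°) = 0.0282, h₀ = 1.5426 rad.
Bracket: h₀ sin ϕ sin δ + cos ϕ cos δ sin h₀ = 1.5426×-0.18395×0.14906 + 0.98294×0.98883×0.99960 = -0.042297 + 0.971572 = 0.929275.
Q̄ = (S_0/π) × [bracket] = (589/π) × 0.929275 = 174.2 W/m².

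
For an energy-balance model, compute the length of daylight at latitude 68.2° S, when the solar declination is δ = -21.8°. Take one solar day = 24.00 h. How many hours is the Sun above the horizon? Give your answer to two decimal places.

24.00 h

Sunrise equation: cos h₀ = −tan ϕ · tan δ = -1.0000 ≤ −1, so the Sun never sets (polar day) and h₀ = π.
Daylight = 2h₀/(2π) × 24.00 h = (3.1416/π) × 24.00 = 24.00 h.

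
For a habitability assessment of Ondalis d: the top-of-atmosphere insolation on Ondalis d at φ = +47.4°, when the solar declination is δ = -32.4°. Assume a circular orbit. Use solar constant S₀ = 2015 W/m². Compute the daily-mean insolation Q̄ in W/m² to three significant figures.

cos H₀ = −tan(+47.4°) tan(-32.400°) = 0.6901, H₀ = 0.8091 rad.
Bracket: H₀ sin φ sin δ + cos φ cos δ sin H₀ = 0.8091×0.73610×-0.53583 + 0.67688×0.84433×0.72367 = -0.319129 + 0.413585 = 0.094456.
Q̄ = (S₀/π) × [bracket] = (2015/π) × 0.094456 = 60.58 W/m².

Q̄ ≈ 60.6 W/m²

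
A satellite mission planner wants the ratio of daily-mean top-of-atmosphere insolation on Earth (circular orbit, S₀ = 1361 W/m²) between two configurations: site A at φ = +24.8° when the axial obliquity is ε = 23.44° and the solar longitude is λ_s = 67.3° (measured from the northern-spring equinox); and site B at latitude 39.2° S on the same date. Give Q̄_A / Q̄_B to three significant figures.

— Configuration A (φ=+24.8°):
Solar declination: sin δ = sin ε · sin λ_s = sin 23.44° × sin 67.3° = 0.36698, so δ = +21.529°.
cos H₀ = −tan(+24.8°) tan(+21.529°) = -0.1823, H₀ = 1.7541 rad.
Bracket: H₀ sin φ sin δ + cos φ cos δ sin H₀ = 1.7541×0.41945×0.36698 + 0.90778×0.93023×0.98325 = 0.270008 + 0.830300 = 1.100308.
Q̄ = (S₀/π) × [bracket] = (1361/π) × 1.100308 = 476.68 W/m².
— Configuration B (φ=-39.2°):
cos H₀ = −tan(-39.2°) tan(+21.529°) = 0.3217, H₀ = 1.2432 rad.
Bracket: H₀ sin φ sin δ + cos φ cos δ sin H₀ = 1.2432×-0.63203×0.36698 + 0.77494×0.93023×0.94683 = -0.288351 + 0.682544 = 0.394193.
Q̄ = (S₀/π) × [bracket] = (1361/π) × 0.394193 = 170.77 W/m².
Ratio Q̄_A / Q̄_B = 476.68 / 170.77 = 2.791.

Q̄_A / Q̄_B ≈ 2.79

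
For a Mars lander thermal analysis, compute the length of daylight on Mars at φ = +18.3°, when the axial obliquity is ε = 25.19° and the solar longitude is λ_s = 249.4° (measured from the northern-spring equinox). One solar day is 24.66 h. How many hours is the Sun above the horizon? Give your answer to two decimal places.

Solar declination: sin δ = sin ε · sin λ_s = sin 25.19° × sin 249.4° = -0.39841, so δ = -23.479°.
cos H₀ = −tan φ · tan δ = −tan(+18.3°) × tan(-23.479°) = 0.1437, so H₀ = 1.4266 rad = 81.74°.
Daylight = 2H₀/(2π) × 24.66 h = (1.4266/π) × 24.66 = 11.20 h.

11.20 h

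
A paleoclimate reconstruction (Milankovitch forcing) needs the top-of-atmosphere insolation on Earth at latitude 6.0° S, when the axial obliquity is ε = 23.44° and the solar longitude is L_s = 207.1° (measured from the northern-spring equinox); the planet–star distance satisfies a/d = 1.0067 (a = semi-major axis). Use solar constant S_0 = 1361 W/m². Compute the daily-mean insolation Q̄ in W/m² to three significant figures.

Solar declination: sin δ = sin ε · sin L_s = sin 23.44° × sin 207.1° = -0.18121, so δ = -10.440°.
cos h₀ = −tan(-6.0°) tan(-10.440°) = -0.0194, h₀ = 1.5902 rad.
Bracket: h₀ sin ϕ sin δ + cos ϕ cos δ sin h₀ = 1.5902×-0.10453×-0.18121 + 0.99452×0.98344×0.99981 = 0.030121 + 0.977865 = 1.007986.
Inverse-square distance factor (a/d)² = 1.0067² = 1.013445.
Q̄ = (S_0/π) × 1.013445 × [bracket] = (1361/π) × 1.013445 × 1.007986 = 442.6 W/m².

Q̄ ≈ 443 W/m²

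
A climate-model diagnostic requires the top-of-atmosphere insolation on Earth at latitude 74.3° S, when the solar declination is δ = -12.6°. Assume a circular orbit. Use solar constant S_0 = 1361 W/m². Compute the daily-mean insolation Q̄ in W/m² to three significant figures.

cos h₀ = −tan(-74.3°) tan(-12.600°) = -0.7952, h₀ = 2.4902 rad.
Bracket: h₀ sin ϕ sin δ + cos ϕ cos δ sin h₀ = 2.4902×-0.96269×-0.21814 + 0.27060×0.97592×0.60632 = 0.522945 + 0.160119 = 0.683064.
Q̄ = (S_0/π) × [bracket] = (1361/π) × 0.683064 = 295.9 W/m².

Q̄ ≈ 296 W/m²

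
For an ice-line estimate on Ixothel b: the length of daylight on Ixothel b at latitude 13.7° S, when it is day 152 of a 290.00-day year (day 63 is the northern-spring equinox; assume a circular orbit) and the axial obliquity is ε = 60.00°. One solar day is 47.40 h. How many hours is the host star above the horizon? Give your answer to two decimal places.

18.49 h

Solar longitude: λ_s = 360° × (152 − 63)/290.00 = 110.483°.
sin δ = sin 60.00° × sin 110.483° = 0.81127, so δ = +54.221°.
cos H₀ = −tan φ · tan δ = −tan(-13.7°) × tan(+54.221°) = 0.3383, so H₀ = 1.2257 rad = 70.23°.
Daylight = 2H₀/(2π) × 47.40 h = (1.2257/π) × 47.40 = 18.49 h.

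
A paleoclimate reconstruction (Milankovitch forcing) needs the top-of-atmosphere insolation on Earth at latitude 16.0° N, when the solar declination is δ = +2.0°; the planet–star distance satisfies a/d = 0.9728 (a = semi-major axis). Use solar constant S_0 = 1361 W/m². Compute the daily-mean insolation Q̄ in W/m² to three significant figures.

Q̄ ≈ 400 W/m²

cos h₀ = −tan(+16.0°) tan(+2.000°) = -0.0100, h₀ = 1.5808 rad.
Bracket: h₀ sin ϕ sin δ + cos ϕ cos δ sin h₀ = 1.5808×0.27564×0.03490 + 0.96126×0.99939×0.99995 = 0.015207 + 0.960626 = 0.975833.
Inverse-square distance factor (a/d)² = 0.9728² = 0.946340.
Q̄ = (S_0/π) × 0.946340 × [bracket] = (1361/π) × 0.946340 × 0.975833 = 400.1 W/m².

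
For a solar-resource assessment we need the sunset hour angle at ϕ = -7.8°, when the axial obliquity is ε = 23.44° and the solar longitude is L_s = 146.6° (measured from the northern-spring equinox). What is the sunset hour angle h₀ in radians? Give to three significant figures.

Solar declination: sin δ = sin ε · sin L_s = sin 23.44° × sin 146.6° = 0.21897, so δ = +12.649°.
cos h₀ = −tan ϕ · tan δ = −tan(-7.8°) × tan(+12.649°) = 0.0307, so h₀ = 1.5400 rad = 88.24°.

h₀ = 1.54 rad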